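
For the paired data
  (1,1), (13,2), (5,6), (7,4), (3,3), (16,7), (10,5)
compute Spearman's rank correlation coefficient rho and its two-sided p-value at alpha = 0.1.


Step 1: Rank x and y separately (midranks; no ties here).
rank(x): 1->1, 13->6, 5->3, 7->4, 3->2, 16->7, 10->5
rank(y): 1->1, 2->2, 6->6, 4->4, 3->3, 7->7, 5->5
Step 2: d_i = R_x(i) - R_y(i); compute d_i^2.
  (1-1)^2=0, (6-2)^2=16, (3-6)^2=9, (4-4)^2=0, (2-3)^2=1, (7-7)^2=0, (5-5)^2=0
sum(d^2) = 26.
Step 3: rho = 1 - 6*26 / (7*(7^2 - 1)) = 1 - 156/336 = 0.535714.
Step 4: Under H0, t = rho * sqrt((n-2)/(1-rho^2)) = 1.4186 ~ t(5).
Step 5: Two-sided p-value from the t-distribution with 5 df = 0.215217.
Step 6: alpha = 0.1. fail to reject H0.

rho = 0.5357, p = 0.215217, fail to reject H0 at alpha = 0.1.


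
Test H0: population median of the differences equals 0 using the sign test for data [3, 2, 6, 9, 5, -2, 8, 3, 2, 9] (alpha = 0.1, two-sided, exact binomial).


Step 1: Discard zero differences. Original n = 10; n_eff = number of nonzero differences = 10.
Nonzero differences (with sign): +3, +2, +6, +9, +5, -2, +8, +3, +2, +9
Step 2: Count signs: positive = 9, negative = 1.
Step 3: Under H0: P(positive) = 0.5, so the number of positives S ~ Bin(10, 0.5).
Step 4: Two-sided exact p-value = sum of Bin(10,0.5) probabilities at or below the observed probability = 0.021484.
Step 5: alpha = 0.1. reject H0.

n_eff = 10, pos = 9, neg = 1, p = 0.021484, reject H0.


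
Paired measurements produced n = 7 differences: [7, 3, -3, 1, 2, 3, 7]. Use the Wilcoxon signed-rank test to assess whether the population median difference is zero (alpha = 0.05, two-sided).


Step 1: Drop any zero differences (none here) and take |d_i|.
|d| = [7, 3, 3, 1, 2, 3, 7]
Step 2: Midrank |d_i| (ties get averaged ranks).
ranks: |7|->6.5, |3|->4, |3|->4, |1|->1, |2|->2, |3|->4, |7|->6.5
Step 3: Attach original signs; sum ranks with positive sign and with negative sign.
W+ = 6.5 + 4 + 1 + 2 + 4 + 6.5 = 24
W- = 4 = 4
(Check: W+ + W- = 28 should equal n(n+1)/2 = 28.)
Step 4: Test statistic W = min(W+, W-) = 4.
Step 5: Ties in |d|, so use the tie-corrected normal approximation.
        E[W] = n(n+1)/4 = 7*8/4 = 14.
        Tie groups: |d|=3 (t=3), |d|=7 (t=2); sum(t^3 - t) = 30.
        Var[W] = n(n+1)(2n+1)/24 - sum(t^3-t)/48 = 840/24 - 30/48 = 34.375.
        z = (W - E[W]) / sqrt(Var[W]) = (4 - 14) / 5.8630 = -1.7056.
        Two-sided p = 2*Phi(z) = 0.088082.
Step 6: alpha = 0.05. fail to reject H0.

W+ = 24, W- = 4, W = min = 4, p = 0.088082, fail to reject H0.


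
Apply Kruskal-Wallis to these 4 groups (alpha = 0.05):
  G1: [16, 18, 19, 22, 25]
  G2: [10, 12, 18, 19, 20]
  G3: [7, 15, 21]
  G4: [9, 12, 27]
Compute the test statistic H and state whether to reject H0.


Step 1: Combine all N = 16 observations and assign midranks.
sorted (value, group, rank): (7,G3,1), (9,G4,2), (10,G2,3), (12,G2,4.5), (12,G4,4.5), (15,G3,6), (16,G1,7), (18,G1,8.5), (18,G2,8.5), (19,G1,10.5), (19,G2,10.5), (20,G2,12), (21,G3,13), (22,G1,14), (25,G1,15), (27,G4,16)
Step 2: Sum ranks within each group.
R_1 = 55 (n_1 = 5)
R_2 = 38.5 (n_2 = 5)
R_3 = 20 (n_3 = 3)
R_4 = 22.5 (n_4 = 3)
Step 3: H = 12/(N(N+1)) * sum(R_i^2/n_i) - 3(N+1)
     = 12/(16*17) * (55^2/5 + 38.5^2/5 + 20^2/3 + 22.5^2/3) - 3*17
     = 0.044118 * 1203.53 - 51
     = 2.097059.
Step 4: Ties present; correction factor C = 1 - 18/(16^3 - 16) = 0.995588. Corrected H = 2.097059 / 0.995588 = 2.106352.
Step 5: Under H0, H ~ chi^2(3); p-value = 0.550629.
Step 6: alpha = 0.05. fail to reject H0.

H = 2.1064, df = 3, p = 0.550629, fail to reject H0.


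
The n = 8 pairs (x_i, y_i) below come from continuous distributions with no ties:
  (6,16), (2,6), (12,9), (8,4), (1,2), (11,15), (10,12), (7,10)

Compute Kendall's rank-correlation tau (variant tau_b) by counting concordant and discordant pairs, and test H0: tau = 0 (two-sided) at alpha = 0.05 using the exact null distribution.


Step 1: Enumerate the 28 unordered pairs (i,j) with i<j and classify each by sign(x_j-x_i) * sign(y_j-y_i).
  (1,2):dx=-4,dy=-10->C; (1,3):dx=+6,dy=-7->D; (1,4):dx=+2,dy=-12->D; (1,5):dx=-5,dy=-14->C
  (1,6):dx=+5,dy=-1->D; (1,7):dx=+4,dy=-4->D; (1,8):dx=+1,dy=-6->D; (2,3):dx=+10,dy=+3->C
  (2,4):dx=+6,dy=-2->D; (2,5):dx=-1,dy=-4->C; (2,6):dx=+9,dy=+9->C; (2,7):dx=+8,dy=+6->C
  (2,8):dx=+5,dy=+4->C; (3,4):dx=-4,dy=-5->C; (3,5):dx=-11,dy=-7->C; (3,6):dx=-1,dy=+6->D
  (3,7):dx=-2,dy=+3->D; (3,8):dx=-5,dy=+1->D; (4,5):dx=-7,dy=-2->C; (4,6):dx=+3,dy=+11->C
  (4,7):dx=+2,dy=+8->C; (4,8):dx=-1,dy=+6->D; (5,6):dx=+10,dy=+13->C; (5,7):dx=+9,dy=+10->C
  (5,8):dx=+6,dy=+8->C; (6,7):dx=-1,dy=-3->C; (6,8):dx=-4,dy=-5->C; (7,8):dx=-3,dy=-2->C
Step 2: C = 18, D = 10, total pairs = 28.
Step 3: tau = (C - D)/(n(n-1)/2) = (18 - 10)/28 = 0.285714.
Step 4: Exact two-sided p-value (enumerate n! = 40320 permutations of y under H0): p = 0.398760.
Step 5: alpha = 0.05. fail to reject H0.

tau_b = 0.2857 (C=18, D=10), p = 0.398760, fail to reject H0.


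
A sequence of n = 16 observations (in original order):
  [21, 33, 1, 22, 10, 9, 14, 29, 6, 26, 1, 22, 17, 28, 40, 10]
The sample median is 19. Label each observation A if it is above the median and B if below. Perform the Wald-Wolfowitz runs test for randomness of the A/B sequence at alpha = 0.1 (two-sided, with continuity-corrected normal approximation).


Step 1: Compute median = 19; label A = above, B = below.
Labels in order: AABABBBABABABAAB  (n_A = 8, n_B = 8)
Step 2: Count runs R = 12.
Step 3: Under H0 (random ordering), E[R] = 2*n_A*n_B/(n_A+n_B) + 1 = 2*8*8/16 + 1 = 9.0000.
        Var[R] = 2*n_A*n_B*(2*n_A*n_B - n_A - n_B) / ((n_A+n_B)^2 * (n_A+n_B-1)) = 14336/3840 = 3.7333.
        SD[R] = 1.9322.
Step 4: Continuity-corrected z = (R - 0.5 - E[R]) / SD[R] = (12 - 0.5 - 9.0000) / 1.9322 = 1.2939.
Step 5: Two-sided p-value via normal approximation = 2*(1 - Phi(|z|)) = 0.195709.
Step 6: alpha = 0.1. fail to reject H0.

R = 12, z = 1.2939, p = 0.195709, fail to reject H0.


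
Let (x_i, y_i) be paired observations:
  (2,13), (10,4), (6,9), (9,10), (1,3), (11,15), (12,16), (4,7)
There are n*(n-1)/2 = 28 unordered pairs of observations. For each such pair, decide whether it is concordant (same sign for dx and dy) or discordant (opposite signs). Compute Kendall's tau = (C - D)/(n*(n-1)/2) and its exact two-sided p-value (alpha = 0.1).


Step 1: Enumerate the 28 unordered pairs (i,j) with i<j and classify each by sign(x_j-x_i) * sign(y_j-y_i).
  (1,2):dx=+8,dy=-9->D; (1,3):dx=+4,dy=-4->D; (1,4):dx=+7,dy=-3->D; (1,5):dx=-1,dy=-10->C
  (1,6):dx=+9,dy=+2->C; (1,7):dx=+10,dy=+3->C; (1,8):dx=+2,dy=-6->D; (2,3):dx=-4,dy=+5->D
  (2,4):dx=-1,dy=+6->D; (2,5):dx=-9,dy=-1->C; (2,6):dx=+1,dy=+11->C; (2,7):dx=+2,dy=+12->C
  (2,8):dx=-6,dy=+3->D; (3,4):dx=+3,dy=+1->C; (3,5):dx=-5,dy=-6->C; (3,6):dx=+5,dy=+6->C
  (3,7):dx=+6,dy=+7->C; (3,8):dx=-2,dy=-2->C; (4,5):dx=-8,dy=-7->C; (4,6):dx=+2,dy=+5->C
  (4,7):dx=+3,dy=+6->C; (4,8):dx=-5,dy=-3->C; (5,6):dx=+10,dy=+12->C; (5,7):dx=+11,dy=+13->C
  (5,8):dx=+3,dy=+4->C; (6,7):dx=+1,dy=+1->C; (6,8):dx=-7,dy=-8->C; (7,8):dx=-8,dy=-9->C
Step 2: C = 21, D = 7, total pairs = 28.
Step 3: tau = (C - D)/(n(n-1)/2) = (21 - 7)/28 = 0.500000.
Step 4: Exact two-sided p-value (enumerate n! = 40320 permutations of y under H0): p = 0.108681.
Step 5: alpha = 0.1. fail to reject H0.

tau_b = 0.5000 (C=21, D=7), p = 0.108681, fail to reject H0.


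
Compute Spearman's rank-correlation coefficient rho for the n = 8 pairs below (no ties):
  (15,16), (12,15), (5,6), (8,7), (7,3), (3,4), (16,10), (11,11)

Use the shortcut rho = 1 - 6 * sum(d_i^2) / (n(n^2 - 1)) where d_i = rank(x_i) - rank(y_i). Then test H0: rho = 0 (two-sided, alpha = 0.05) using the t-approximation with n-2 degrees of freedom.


Step 1: Rank x and y separately (midranks; no ties here).
rank(x): 15->7, 12->6, 5->2, 8->4, 7->3, 3->1, 16->8, 11->5
rank(y): 16->8, 15->7, 6->3, 7->4, 3->1, 4->2, 10->5, 11->6
Step 2: d_i = R_x(i) - R_y(i); compute d_i^2.
  (7-8)^2=1, (6-7)^2=1, (2-3)^2=1, (4-4)^2=0, (3-1)^2=4, (1-2)^2=1, (8-5)^2=9, (5-6)^2=1
sum(d^2) = 18.
Step 3: rho = 1 - 6*18 / (8*(8^2 - 1)) = 1 - 108/504 = 0.785714.
Step 4: Under H0, t = rho * sqrt((n-2)/(1-rho^2)) = 3.1113 ~ t(6).
Step 5: Two-sided p-value from the t-distribution with 6 df = 0.020815.
Step 6: alpha = 0.05. reject H0.

rho = 0.7857, p = 0.020815, reject H0 at alpha = 0.05.


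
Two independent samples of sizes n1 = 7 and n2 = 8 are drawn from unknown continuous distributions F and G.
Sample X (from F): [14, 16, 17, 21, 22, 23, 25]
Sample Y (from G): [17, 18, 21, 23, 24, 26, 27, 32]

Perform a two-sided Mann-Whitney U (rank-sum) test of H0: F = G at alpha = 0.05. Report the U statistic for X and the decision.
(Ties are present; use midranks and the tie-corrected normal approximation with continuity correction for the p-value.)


Step 1: Combine and sort all 15 observations; assign midranks.
sorted (value, group): (14,X), (16,X), (17,X), (17,Y), (18,Y), (21,X), (21,Y), (22,X), (23,X), (23,Y), (24,Y), (25,X), (26,Y), (27,Y), (32,Y)
ranks: 14->1, 16->2, 17->3.5, 17->3.5, 18->5, 21->6.5, 21->6.5, 22->8, 23->9.5, 23->9.5, 24->11, 25->12, 26->13, 27->14, 32->15
Step 2: Rank sum for X: R1 = 1 + 2 + 3.5 + 6.5 + 8 + 9.5 + 12 = 42.5.
Step 3: U_X = R1 - n1(n1+1)/2 = 42.5 - 7*8/2 = 42.5 - 28 = 14.5.
       U_Y = n1*n2 - U_X = 56 - 14.5 = 41.5.
Step 4: Ties are present, so use the tie-corrected normal approximation (with continuity correction) for the p-value.
Step 5: p-value = 0.131426; compare to alpha = 0.05. fail to reject H0.

U_X = 14.5, p = 0.131426, fail to reject H0 at alpha = 0.05.


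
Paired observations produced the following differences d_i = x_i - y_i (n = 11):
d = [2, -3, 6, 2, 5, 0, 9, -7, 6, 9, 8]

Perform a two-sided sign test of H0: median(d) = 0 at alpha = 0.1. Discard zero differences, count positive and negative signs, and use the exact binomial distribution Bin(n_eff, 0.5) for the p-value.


Step 1: Discard zero differences. Original n = 11; n_eff = number of nonzero differences = 10.
Nonzero differences (with sign): +2, -3, +6, +2, +5, +9, -7, +6, +9, +8
Step 2: Count signs: positive = 8, negative = 2.
Step 3: Under H0: P(positive) = 0.5, so the number of positives S ~ Bin(10, 0.5).
Step 4: Two-sided exact p-value = sum of Bin(10,0.5) probabilities at or below the observed probability = 0.109375.
Step 5: alpha = 0.1. fail to reject H0.

n_eff = 10, pos = 8, neg = 2, p = 0.109375, fail to reject H0.


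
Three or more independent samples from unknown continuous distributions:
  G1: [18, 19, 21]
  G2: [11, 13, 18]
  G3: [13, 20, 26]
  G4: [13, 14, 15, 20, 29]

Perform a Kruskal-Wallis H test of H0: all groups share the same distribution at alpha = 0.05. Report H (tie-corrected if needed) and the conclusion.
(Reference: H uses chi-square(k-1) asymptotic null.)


Step 1: Combine all N = 14 observations and assign midranks.
sorted (value, group, rank): (11,G2,1), (13,G2,3), (13,G3,3), (13,G4,3), (14,G4,5), (15,G4,6), (18,G1,7.5), (18,G2,7.5), (19,G1,9), (20,G3,10.5), (20,G4,10.5), (21,G1,12), (26,G3,13), (29,G4,14)
Step 2: Sum ranks within each group.
R_1 = 28.5 (n_1 = 3)
R_2 = 11.5 (n_2 = 3)
R_3 = 26.5 (n_3 = 3)
R_4 = 38.5 (n_4 = 5)
Step 3: H = 12/(N(N+1)) * sum(R_i^2/n_i) - 3(N+1)
     = 12/(14*15) * (28.5^2/3 + 11.5^2/3 + 26.5^2/3 + 38.5^2/5) - 3*15
     = 0.057143 * 845.367 - 45
     = 3.306667.
Step 4: Ties present; correction factor C = 1 - 36/(14^3 - 14) = 0.986813. Corrected H = 3.306667 / 0.986813 = 3.350854.
Step 5: Under H0, H ~ chi^2(3); p-value = 0.340627.
Step 6: alpha = 0.05. fail to reject H0.

H = 3.3509, df = 3, p = 0.340627, fail to reject H0.


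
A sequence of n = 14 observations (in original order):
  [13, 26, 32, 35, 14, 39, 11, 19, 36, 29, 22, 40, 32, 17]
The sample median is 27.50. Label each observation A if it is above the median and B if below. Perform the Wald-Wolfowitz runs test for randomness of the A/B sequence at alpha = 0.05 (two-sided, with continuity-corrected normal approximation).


Step 1: Compute median = 27.50; label A = above, B = below.
Labels in order: BBAABABBAABAAB  (n_A = 7, n_B = 7)
Step 2: Count runs R = 9.
Step 3: Under H0 (random ordering), E[R] = 2*n_A*n_B/(n_A+n_B) + 1 = 2*7*7/14 + 1 = 8.0000.
        Var[R] = 2*n_A*n_B*(2*n_A*n_B - n_A - n_B) / ((n_A+n_B)^2 * (n_A+n_B-1)) = 8232/2548 = 3.2308.
        SD[R] = 1.7974.
Step 4: Continuity-corrected z = (R - 0.5 - E[R]) / SD[R] = (9 - 0.5 - 8.0000) / 1.7974 = 0.2782.
Step 5: Two-sided p-value via normal approximation = 2*(1 - Phi(|z|)) = 0.780879.
Step 6: alpha = 0.05. fail to reject H0.

R = 9, z = 0.2782, p = 0.780879, fail to reject H0.


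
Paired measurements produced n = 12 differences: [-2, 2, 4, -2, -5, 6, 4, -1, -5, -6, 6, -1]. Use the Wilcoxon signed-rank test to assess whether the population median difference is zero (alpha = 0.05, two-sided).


Step 1: Drop any zero differences (none here) and take |d_i|.
|d| = [2, 2, 4, 2, 5, 6, 4, 1, 5, 6, 6, 1]
Step 2: Midrank |d_i| (ties get averaged ranks).
ranks: |2|->4, |2|->4, |4|->6.5, |2|->4, |5|->8.5, |6|->11, |4|->6.5, |1|->1.5, |5|->8.5, |6|->11, |6|->11, |1|->1.5
Step 3: Attach original signs; sum ranks with positive sign and with negative sign.
W+ = 4 + 6.5 + 11 + 6.5 + 11 = 39
W- = 4 + 4 + 8.5 + 1.5 + 8.5 + 11 + 1.5 = 39
(Check: W+ + W- = 78 should equal n(n+1)/2 = 78.)
Step 4: Test statistic W = min(W+, W-) = 39.
Step 5: Ties in |d|, so use the tie-corrected normal approximation.
        E[W] = n(n+1)/4 = 12*13/4 = 39.
        Tie groups: |d|=1 (t=2), |d|=2 (t=3), |d|=4 (t=2), |d|=5 (t=2), |d|=6 (t=3); sum(t^3 - t) = 66.
        Var[W] = n(n+1)(2n+1)/24 - sum(t^3-t)/48 = 3900/24 - 66/48 = 161.125.
        z = (W - E[W]) / sqrt(Var[W]) = (39 - 39) / 12.6935 = 0.0000.
        Two-sided p = 2*Phi(z) = 1.000000.
Step 6: alpha = 0.05. fail to reject H0.

W+ = 39, W- = 39, W = min = 39, p = 1.000000, fail to reject H0.


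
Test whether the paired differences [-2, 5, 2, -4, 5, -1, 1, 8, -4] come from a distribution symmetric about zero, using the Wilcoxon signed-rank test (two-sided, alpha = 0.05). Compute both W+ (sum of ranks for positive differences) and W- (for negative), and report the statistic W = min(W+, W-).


Step 1: Drop any zero differences (none here) and take |d_i|.
|d| = [2, 5, 2, 4, 5, 1, 1, 8, 4]
Step 2: Midrank |d_i| (ties get averaged ranks).
ranks: |2|->3.5, |5|->7.5, |2|->3.5, |4|->5.5, |5|->7.5, |1|->1.5, |1|->1.5, |8|->9, |4|->5.5
Step 3: Attach original signs; sum ranks with positive sign and with negative sign.
W+ = 7.5 + 3.5 + 7.5 + 1.5 + 9 = 29
W- = 3.5 + 5.5 + 1.5 + 5.5 = 16
(Check: W+ + W- = 45 should equal n(n+1)/2 = 45.)
Step 4: Test statistic W = min(W+, W-) = 16.
Step 5: Ties in |d|, so use the tie-corrected normal approximation.
        E[W] = n(n+1)/4 = 9*10/4 = 22.5.
        Tie groups: |d|=1 (t=2), |d|=2 (t=2), |d|=4 (t=2), |d|=5 (t=2); sum(t^3 - t) = 24.
        Var[W] = n(n+1)(2n+1)/24 - sum(t^3-t)/48 = 1710/24 - 24/48 = 70.75.
        z = (W - E[W]) / sqrt(Var[W]) = (16 - 22.5) / 8.4113 = -0.7728.
        Two-sided p = 2*Phi(z) = 0.439659.
Step 6: alpha = 0.05. fail to reject H0.

W+ = 29, W- = 16, W = min = 16, p = 0.439659, fail to reject H0.


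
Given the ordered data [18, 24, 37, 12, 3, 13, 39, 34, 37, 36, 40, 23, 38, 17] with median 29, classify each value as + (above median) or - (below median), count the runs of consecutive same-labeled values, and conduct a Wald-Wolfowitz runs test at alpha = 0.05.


Step 1: Compute median = 29; label A = above, B = below.
Labels in order: BBABBBAAAAABAB  (n_A = 7, n_B = 7)
Step 2: Count runs R = 7.
Step 3: Under H0 (random ordering), E[R] = 2*n_A*n_B/(n_A+n_B) + 1 = 2*7*7/14 + 1 = 8.0000.
        Var[R] = 2*n_A*n_B*(2*n_A*n_B - n_A - n_B) / ((n_A+n_B)^2 * (n_A+n_B-1)) = 8232/2548 = 3.2308.
        SD[R] = 1.7974.
Step 4: Continuity-corrected z = (R + 0.5 - E[R]) / SD[R] = (7 + 0.5 - 8.0000) / 1.7974 = -0.2782.
Step 5: Two-sided p-value via normal approximation = 2*(1 - Phi(|z|)) = 0.780879.
Step 6: alpha = 0.05. fail to reject H0.

R = 7, z = -0.2782, p = 0.780879, fail to reject H0.


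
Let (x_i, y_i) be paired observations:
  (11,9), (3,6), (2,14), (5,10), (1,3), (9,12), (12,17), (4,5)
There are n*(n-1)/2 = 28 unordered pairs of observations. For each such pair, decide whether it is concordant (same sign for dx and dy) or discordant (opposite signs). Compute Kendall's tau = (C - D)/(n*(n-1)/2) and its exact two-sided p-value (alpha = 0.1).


Step 1: Enumerate the 28 unordered pairs (i,j) with i<j and classify each by sign(x_j-x_i) * sign(y_j-y_i).
  (1,2):dx=-8,dy=-3->C; (1,3):dx=-9,dy=+5->D; (1,4):dx=-6,dy=+1->D; (1,5):dx=-10,dy=-6->C
  (1,6):dx=-2,dy=+3->D; (1,7):dx=+1,dy=+8->C; (1,8):dx=-7,dy=-4->C; (2,3):dx=-1,dy=+8->D
  (2,4):dx=+2,dy=+4->C; (2,5):dx=-2,dy=-3->C; (2,6):dx=+6,dy=+6->C; (2,7):dx=+9,dy=+11->C
  (2,8):dx=+1,dy=-1->D; (3,4):dx=+3,dy=-4->D; (3,5):dx=-1,dy=-11->C; (3,6):dx=+7,dy=-2->D
  (3,7):dx=+10,dy=+3->C; (3,8):dx=+2,dy=-9->D; (4,5):dx=-4,dy=-7->C; (4,6):dx=+4,dy=+2->C
  (4,7):dx=+7,dy=+7->C; (4,8):dx=-1,dy=-5->C; (5,6):dx=+8,dy=+9->C; (5,7):dx=+11,dy=+14->C
  (5,8):dx=+3,dy=+2->C; (6,7):dx=+3,dy=+5->C; (6,8):dx=-5,dy=-7->C; (7,8):dx=-8,dy=-12->C
Step 2: C = 20, D = 8, total pairs = 28.
Step 3: tau = (C - D)/(n(n-1)/2) = (20 - 8)/28 = 0.428571.
Step 4: Exact two-sided p-value (enumerate n! = 40320 permutations of y under H0): p = 0.178869.
Step 5: alpha = 0.1. fail to reject H0.

tau_b = 0.4286 (C=20, D=8), p = 0.178869, fail to reject H0.


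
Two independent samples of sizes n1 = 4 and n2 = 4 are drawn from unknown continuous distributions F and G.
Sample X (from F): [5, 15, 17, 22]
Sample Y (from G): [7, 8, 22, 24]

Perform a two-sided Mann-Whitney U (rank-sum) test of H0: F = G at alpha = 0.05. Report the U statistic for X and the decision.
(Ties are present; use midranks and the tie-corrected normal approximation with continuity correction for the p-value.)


Step 1: Combine and sort all 8 observations; assign midranks.
sorted (value, group): (5,X), (7,Y), (8,Y), (15,X), (17,X), (22,X), (22,Y), (24,Y)
ranks: 5->1, 7->2, 8->3, 15->4, 17->5, 22->6.5, 22->6.5, 24->8
Step 2: Rank sum for X: R1 = 1 + 4 + 5 + 6.5 = 16.5.
Step 3: U_X = R1 - n1(n1+1)/2 = 16.5 - 4*5/2 = 16.5 - 10 = 6.5.
       U_Y = n1*n2 - U_X = 16 - 6.5 = 9.5.
Step 4: Ties are present, so use the tie-corrected normal approximation (with continuity correction) for the p-value.
Step 5: p-value = 0.771503; compare to alpha = 0.05. fail to reject H0.

U_X = 6.5, p = 0.771503, fail to reject H0 at alpha = 0.05.


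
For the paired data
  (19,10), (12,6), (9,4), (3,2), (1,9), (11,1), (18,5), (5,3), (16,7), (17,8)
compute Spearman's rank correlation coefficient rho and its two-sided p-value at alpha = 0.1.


Step 1: Rank x and y separately (midranks; no ties here).
rank(x): 19->10, 12->6, 9->4, 3->2, 1->1, 11->5, 18->9, 5->3, 16->7, 17->8
rank(y): 10->10, 6->6, 4->4, 2->2, 9->9, 1->1, 5->5, 3->3, 7->7, 8->8
Step 2: d_i = R_x(i) - R_y(i); compute d_i^2.
  (10-10)^2=0, (6-6)^2=0, (4-4)^2=0, (2-2)^2=0, (1-9)^2=64, (5-1)^2=16, (9-5)^2=16, (3-3)^2=0, (7-7)^2=0, (8-8)^2=0
sum(d^2) = 96.
Step 3: rho = 1 - 6*96 / (10*(10^2 - 1)) = 1 - 576/990 = 0.418182.
Step 4: Under H0, t = rho * sqrt((n-2)/(1-rho^2)) = 1.3021 ~ t(8).
Step 5: Two-sided p-value from the t-distribution with 8 df = 0.229113.
Step 6: alpha = 0.1. fail to reject H0.

rho = 0.4182, p = 0.229113, fail to reject H0 at alpha = 0.1.


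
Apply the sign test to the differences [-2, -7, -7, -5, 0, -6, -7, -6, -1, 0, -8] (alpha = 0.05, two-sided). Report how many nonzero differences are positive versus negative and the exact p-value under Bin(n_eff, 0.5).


Step 1: Discard zero differences. Original n = 11; n_eff = number of nonzero differences = 9.
Nonzero differences (with sign): -2, -7, -7, -5, -6, -7, -6, -1, -8
Step 2: Count signs: positive = 0, negative = 9.
Step 3: Under H0: P(positive) = 0.5, so the number of positives S ~ Bin(9, 0.5).
Step 4: Two-sided exact p-value = sum of Bin(9,0.5) probabilities at or below the observed probability = 0.003906.
Step 5: alpha = 0.05. reject H0.

n_eff = 9, pos = 0, neg = 9, p = 0.003906, reject H0.


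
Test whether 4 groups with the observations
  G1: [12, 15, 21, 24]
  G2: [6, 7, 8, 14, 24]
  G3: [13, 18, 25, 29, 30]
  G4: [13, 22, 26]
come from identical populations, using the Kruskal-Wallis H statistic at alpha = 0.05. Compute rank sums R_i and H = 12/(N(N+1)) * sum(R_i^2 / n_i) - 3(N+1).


Step 1: Combine all N = 17 observations and assign midranks.
sorted (value, group, rank): (6,G2,1), (7,G2,2), (8,G2,3), (12,G1,4), (13,G3,5.5), (13,G4,5.5), (14,G2,7), (15,G1,8), (18,G3,9), (21,G1,10), (22,G4,11), (24,G1,12.5), (24,G2,12.5), (25,G3,14), (26,G4,15), (29,G3,16), (30,G3,17)
Step 2: Sum ranks within each group.
R_1 = 34.5 (n_1 = 4)
R_2 = 25.5 (n_2 = 5)
R_3 = 61.5 (n_3 = 5)
R_4 = 31.5 (n_4 = 3)
Step 3: H = 12/(N(N+1)) * sum(R_i^2/n_i) - 3(N+1)
     = 12/(17*18) * (34.5^2/4 + 25.5^2/5 + 61.5^2/5 + 31.5^2/3) - 3*18
     = 0.039216 * 1514.81 - 54
     = 5.404412.
Step 4: Ties present; correction factor C = 1 - 12/(17^3 - 17) = 0.997549. Corrected H = 5.404412 / 0.997549 = 5.417690.
Step 5: Under H0, H ~ chi^2(3); p-value = 0.143645.
Step 6: alpha = 0.05. fail to reject H0.

H = 5.4177, df = 3, p = 0.143645, fail to reject H0.


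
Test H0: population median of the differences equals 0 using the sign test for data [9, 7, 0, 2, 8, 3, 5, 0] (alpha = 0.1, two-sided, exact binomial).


Step 1: Discard zero differences. Original n = 8; n_eff = number of nonzero differences = 6.
Nonzero differences (with sign): +9, +7, +2, +8, +3, +5
Step 2: Count signs: positive = 6, negative = 0.
Step 3: Under H0: P(positive) = 0.5, so the number of positives S ~ Bin(6, 0.5).
Step 4: Two-sided exact p-value = sum of Bin(6,0.5) probabilities at or below the observed probability = 0.031250.
Step 5: alpha = 0.1. reject H0.

n_eff = 6, pos = 6, neg = 0, p = 0.031250, reject H0.


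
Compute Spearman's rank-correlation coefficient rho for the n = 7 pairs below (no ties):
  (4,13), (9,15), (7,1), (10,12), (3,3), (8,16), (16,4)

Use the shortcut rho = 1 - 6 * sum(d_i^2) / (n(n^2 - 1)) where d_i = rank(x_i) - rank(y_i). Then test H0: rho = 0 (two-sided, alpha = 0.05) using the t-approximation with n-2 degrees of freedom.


Step 1: Rank x and y separately (midranks; no ties here).
rank(x): 4->2, 9->5, 7->3, 10->6, 3->1, 8->4, 16->7
rank(y): 13->5, 15->6, 1->1, 12->4, 3->2, 16->7, 4->3
Step 2: d_i = R_x(i) - R_y(i); compute d_i^2.
  (2-5)^2=9, (5-6)^2=1, (3-1)^2=4, (6-4)^2=4, (1-2)^2=1, (4-7)^2=9, (7-3)^2=16
sum(d^2) = 44.
Step 3: rho = 1 - 6*44 / (7*(7^2 - 1)) = 1 - 264/336 = 0.214286.
Step 4: Under H0, t = rho * sqrt((n-2)/(1-rho^2)) = 0.4906 ~ t(5).
Step 5: Two-sided p-value from the t-distribution with 5 df = 0.644512.
Step 6: alpha = 0.05. fail to reject H0.

rho = 0.2143, p = 0.644512, fail to reject H0 at alpha = 0.05.


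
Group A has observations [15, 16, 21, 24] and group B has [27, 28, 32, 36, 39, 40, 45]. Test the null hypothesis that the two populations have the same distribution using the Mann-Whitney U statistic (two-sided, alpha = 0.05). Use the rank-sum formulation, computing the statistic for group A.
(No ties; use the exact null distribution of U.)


Step 1: Combine and sort all 11 observations; assign midranks.
sorted (value, group): (15,X), (16,X), (21,X), (24,X), (27,Y), (28,Y), (32,Y), (36,Y), (39,Y), (40,Y), (45,Y)
ranks: 15->1, 16->2, 21->3, 24->4, 27->5, 28->6, 32->7, 36->8, 39->9, 40->10, 45->11
Step 2: Rank sum for X: R1 = 1 + 2 + 3 + 4 = 10.
Step 3: U_X = R1 - n1(n1+1)/2 = 10 - 4*5/2 = 10 - 10 = 0.
       U_Y = n1*n2 - U_X = 28 - 0 = 28.
Step 4: No ties, so the exact null distribution of U (based on enumerating the C(11,4) = 330 equally likely rank assignments) gives the two-sided p-value.
Step 5: p-value = 0.006061; compare to alpha = 0.05. reject H0.

U_X = 0, p = 0.006061, reject H0 at alpha = 0.05.


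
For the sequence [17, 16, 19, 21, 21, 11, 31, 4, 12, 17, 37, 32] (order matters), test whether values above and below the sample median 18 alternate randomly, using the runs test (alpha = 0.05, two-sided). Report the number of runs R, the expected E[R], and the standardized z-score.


Step 1: Compute median = 18; label A = above, B = below.
Labels in order: BBAAABABBBAA  (n_A = 6, n_B = 6)
Step 2: Count runs R = 6.
Step 3: Under H0 (random ordering), E[R] = 2*n_A*n_B/(n_A+n_B) + 1 = 2*6*6/12 + 1 = 7.0000.
        Var[R] = 2*n_A*n_B*(2*n_A*n_B - n_A - n_B) / ((n_A+n_B)^2 * (n_A+n_B-1)) = 4320/1584 = 2.7273.
        SD[R] = 1.6514.
Step 4: Continuity-corrected z = (R + 0.5 - E[R]) / SD[R] = (6 + 0.5 - 7.0000) / 1.6514 = -0.3028.
Step 5: Two-sided p-value via normal approximation = 2*(1 - Phi(|z|)) = 0.762069.
Step 6: alpha = 0.05. fail to reject H0.

R = 6, z = -0.3028, p = 0.762069, fail to reject H0.


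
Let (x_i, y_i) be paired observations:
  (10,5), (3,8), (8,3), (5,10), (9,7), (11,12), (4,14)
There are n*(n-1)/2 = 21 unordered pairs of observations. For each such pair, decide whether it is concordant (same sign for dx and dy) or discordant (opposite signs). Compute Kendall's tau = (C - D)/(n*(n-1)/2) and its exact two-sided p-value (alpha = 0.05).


Step 1: Enumerate the 21 unordered pairs (i,j) with i<j and classify each by sign(x_j-x_i) * sign(y_j-y_i).
  (1,2):dx=-7,dy=+3->D; (1,3):dx=-2,dy=-2->C; (1,4):dx=-5,dy=+5->D; (1,5):dx=-1,dy=+2->D
  (1,6):dx=+1,dy=+7->C; (1,7):dx=-6,dy=+9->D; (2,3):dx=+5,dy=-5->D; (2,4):dx=+2,dy=+2->C
  (2,5):dx=+6,dy=-1->D; (2,6):dx=+8,dy=+4->C; (2,7):dx=+1,dy=+6->C; (3,4):dx=-3,dy=+7->D
  (3,5):dx=+1,dy=+4->C; (3,6):dx=+3,dy=+9->C; (3,7):dx=-4,dy=+11->D; (4,5):dx=+4,dy=-3->D
  (4,6):dx=+6,dy=+2->C; (4,7):dx=-1,dy=+4->D; (5,6):dx=+2,dy=+5->C; (5,7):dx=-5,dy=+7->D
  (6,7):dx=-7,dy=+2->D
Step 2: C = 9, D = 12, total pairs = 21.
Step 3: tau = (C - D)/(n(n-1)/2) = (9 - 12)/21 = -0.142857.
Step 4: Exact two-sided p-value (enumerate n! = 5040 permutations of y under H0): p = 0.772619.
Step 5: alpha = 0.05. fail to reject H0.

tau_b = -0.1429 (C=9, D=12), p = 0.772619, fail to reject H0.


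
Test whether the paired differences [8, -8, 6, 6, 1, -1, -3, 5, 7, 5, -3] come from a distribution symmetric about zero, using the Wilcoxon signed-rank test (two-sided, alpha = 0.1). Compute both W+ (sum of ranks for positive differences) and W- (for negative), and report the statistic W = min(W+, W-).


Step 1: Drop any zero differences (none here) and take |d_i|.
|d| = [8, 8, 6, 6, 1, 1, 3, 5, 7, 5, 3]
Step 2: Midrank |d_i| (ties get averaged ranks).
ranks: |8|->10.5, |8|->10.5, |6|->7.5, |6|->7.5, |1|->1.5, |1|->1.5, |3|->3.5, |5|->5.5, |7|->9, |5|->5.5, |3|->3.5
Step 3: Attach original signs; sum ranks with positive sign and with negative sign.
W+ = 10.5 + 7.5 + 7.5 + 1.5 + 5.5 + 9 + 5.5 = 47
W- = 10.5 + 1.5 + 3.5 + 3.5 = 19
(Check: W+ + W- = 66 should equal n(n+1)/2 = 66.)
Step 4: Test statistic W = min(W+, W-) = 19.
Step 5: Ties in |d|, so use the tie-corrected normal approximation.
        E[W] = n(n+1)/4 = 11*12/4 = 33.
        Tie groups: |d|=1 (t=2), |d|=3 (t=2), |d|=5 (t=2), |d|=6 (t=2), |d|=8 (t=2); sum(t^3 - t) = 30.
        Var[W] = n(n+1)(2n+1)/24 - sum(t^3-t)/48 = 3036/24 - 30/48 = 125.875.
        z = (W - E[W]) / sqrt(Var[W]) = (19 - 33) / 11.2194 = -1.2478.
        Two-sided p = 2*Phi(z) = 0.212090.
Step 6: alpha = 0.1. fail to reject H0.

W+ = 47, W- = 19, W = min = 19, p = 0.212090, fail to reject H0.


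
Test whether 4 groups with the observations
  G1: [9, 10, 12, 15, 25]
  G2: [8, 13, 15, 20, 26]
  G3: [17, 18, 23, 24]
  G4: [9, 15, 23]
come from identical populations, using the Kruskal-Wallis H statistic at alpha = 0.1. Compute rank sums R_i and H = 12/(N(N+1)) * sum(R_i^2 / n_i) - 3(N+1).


Step 1: Combine all N = 17 observations and assign midranks.
sorted (value, group, rank): (8,G2,1), (9,G1,2.5), (9,G4,2.5), (10,G1,4), (12,G1,5), (13,G2,6), (15,G1,8), (15,G2,8), (15,G4,8), (17,G3,10), (18,G3,11), (20,G2,12), (23,G3,13.5), (23,G4,13.5), (24,G3,15), (25,G1,16), (26,G2,17)
Step 2: Sum ranks within each group.
R_1 = 35.5 (n_1 = 5)
R_2 = 44 (n_2 = 5)
R_3 = 49.5 (n_3 = 4)
R_4 = 24 (n_4 = 3)
Step 3: H = 12/(N(N+1)) * sum(R_i^2/n_i) - 3(N+1)
     = 12/(17*18) * (35.5^2/5 + 44^2/5 + 49.5^2/4 + 24^2/3) - 3*18
     = 0.039216 * 1443.81 - 54
     = 2.620098.
Step 4: Ties present; correction factor C = 1 - 36/(17^3 - 17) = 0.992647. Corrected H = 2.620098 / 0.992647 = 2.639506.
Step 5: Under H0, H ~ chi^2(3); p-value = 0.450606.
Step 6: alpha = 0.1. fail to reject H0.

H = 2.6395, df = 3, p = 0.450606, fail to reject H0.


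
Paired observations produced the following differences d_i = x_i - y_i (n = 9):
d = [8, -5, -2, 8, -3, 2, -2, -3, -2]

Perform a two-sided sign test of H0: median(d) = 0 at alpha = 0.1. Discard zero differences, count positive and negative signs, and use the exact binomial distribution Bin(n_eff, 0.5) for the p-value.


Step 1: Discard zero differences. Original n = 9; n_eff = number of nonzero differences = 9.
Nonzero differences (with sign): +8, -5, -2, +8, -3, +2, -2, -3, -2
Step 2: Count signs: positive = 3, negative = 6.
Step 3: Under H0: P(positive) = 0.5, so the number of positives S ~ Bin(9, 0.5).
Step 4: Two-sided exact p-value = sum of Bin(9,0.5) probabilities at or below the observed probability = 0.507812.
Step 5: alpha = 0.1. fail to reject H0.

n_eff = 9, pos = 3, neg = 6, p = 0.507812, fail to reject H0.


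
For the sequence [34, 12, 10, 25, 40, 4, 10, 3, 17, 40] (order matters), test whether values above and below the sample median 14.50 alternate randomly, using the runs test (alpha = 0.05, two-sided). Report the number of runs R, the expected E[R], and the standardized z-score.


Step 1: Compute median = 14.50; label A = above, B = below.
Labels in order: ABBAABBBAA  (n_A = 5, n_B = 5)
Step 2: Count runs R = 5.
Step 3: Under H0 (random ordering), E[R] = 2*n_A*n_B/(n_A+n_B) + 1 = 2*5*5/10 + 1 = 6.0000.
        Var[R] = 2*n_A*n_B*(2*n_A*n_B - n_A - n_B) / ((n_A+n_B)^2 * (n_A+n_B-1)) = 2000/900 = 2.2222.
        SD[R] = 1.4907.
Step 4: Continuity-corrected z = (R + 0.5 - E[R]) / SD[R] = (5 + 0.5 - 6.0000) / 1.4907 = -0.3354.
Step 5: Two-sided p-value via normal approximation = 2*(1 - Phi(|z|)) = 0.737316.
Step 6: alpha = 0.05. fail to reject H0.

R = 5, z = -0.3354, p = 0.737316, fail to reject H0.


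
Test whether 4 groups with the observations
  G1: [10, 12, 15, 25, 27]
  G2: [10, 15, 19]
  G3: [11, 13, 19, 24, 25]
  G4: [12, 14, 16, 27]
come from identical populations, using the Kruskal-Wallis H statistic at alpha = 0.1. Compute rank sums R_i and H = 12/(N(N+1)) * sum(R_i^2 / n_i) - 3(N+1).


Step 1: Combine all N = 17 observations and assign midranks.
sorted (value, group, rank): (10,G1,1.5), (10,G2,1.5), (11,G3,3), (12,G1,4.5), (12,G4,4.5), (13,G3,6), (14,G4,7), (15,G1,8.5), (15,G2,8.5), (16,G4,10), (19,G2,11.5), (19,G3,11.5), (24,G3,13), (25,G1,14.5), (25,G3,14.5), (27,G1,16.5), (27,G4,16.5)
Step 2: Sum ranks within each group.
R_1 = 45.5 (n_1 = 5)
R_2 = 21.5 (n_2 = 3)
R_3 = 48 (n_3 = 5)
R_4 = 38 (n_4 = 4)
Step 3: H = 12/(N(N+1)) * sum(R_i^2/n_i) - 3(N+1)
     = 12/(17*18) * (45.5^2/5 + 21.5^2/3 + 48^2/5 + 38^2/4) - 3*18
     = 0.039216 * 1389.93 - 54
     = 0.507190.
Step 4: Ties present; correction factor C = 1 - 36/(17^3 - 17) = 0.992647. Corrected H = 0.507190 / 0.992647 = 0.510947.
Step 5: Under H0, H ~ chi^2(3); p-value = 0.916480.
Step 6: alpha = 0.1. fail to reject H0.

H = 0.5109, df = 3, p = 0.916480, fail to reject H0.


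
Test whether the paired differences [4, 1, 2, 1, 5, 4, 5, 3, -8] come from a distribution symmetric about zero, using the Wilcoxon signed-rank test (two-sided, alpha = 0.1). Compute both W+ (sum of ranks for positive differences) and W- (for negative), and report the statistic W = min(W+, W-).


Step 1: Drop any zero differences (none here) and take |d_i|.
|d| = [4, 1, 2, 1, 5, 4, 5, 3, 8]
Step 2: Midrank |d_i| (ties get averaged ranks).
ranks: |4|->5.5, |1|->1.5, |2|->3, |1|->1.5, |5|->7.5, |4|->5.5, |5|->7.5, |3|->4, |8|->9
Step 3: Attach original signs; sum ranks with positive sign and with negative sign.
W+ = 5.5 + 1.5 + 3 + 1.5 + 7.5 + 5.5 + 7.5 + 4 = 36
W- = 9 = 9
(Check: W+ + W- = 45 should equal n(n+1)/2 = 45.)
Step 4: Test statistic W = min(W+, W-) = 9.
Step 5: Ties in |d|, so use the tie-corrected normal approximation.
        E[W] = n(n+1)/4 = 9*10/4 = 22.5.
        Tie groups: |d|=1 (t=2), |d|=4 (t=2), |d|=5 (t=2); sum(t^3 - t) = 18.
        Var[W] = n(n+1)(2n+1)/24 - sum(t^3-t)/48 = 1710/24 - 18/48 = 70.875.
        z = (W - E[W]) / sqrt(Var[W]) = (9 - 22.5) / 8.4187 = -1.6036.
        Two-sided p = 2*Phi(z) = 0.108809.
Step 6: alpha = 0.1. fail to reject H0.

W+ = 36, W- = 9, W = min = 9, p = 0.108809, fail to reject H0.


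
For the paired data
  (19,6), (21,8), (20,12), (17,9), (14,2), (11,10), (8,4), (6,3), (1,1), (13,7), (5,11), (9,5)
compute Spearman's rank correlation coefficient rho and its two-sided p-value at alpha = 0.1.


Step 1: Rank x and y separately (midranks; no ties here).
rank(x): 19->10, 21->12, 20->11, 17->9, 14->8, 11->6, 8->4, 6->3, 1->1, 13->7, 5->2, 9->5
rank(y): 6->6, 8->8, 12->12, 9->9, 2->2, 10->10, 4->4, 3->3, 1->1, 7->7, 11->11, 5->5
Step 2: d_i = R_x(i) - R_y(i); compute d_i^2.
  (10-6)^2=16, (12-8)^2=16, (11-12)^2=1, (9-9)^2=0, (8-2)^2=36, (6-10)^2=16, (4-4)^2=0, (3-3)^2=0, (1-1)^2=0, (7-7)^2=0, (2-11)^2=81, (5-5)^2=0
sum(d^2) = 166.
Step 3: rho = 1 - 6*166 / (12*(12^2 - 1)) = 1 - 996/1716 = 0.419580.
Step 4: Under H0, t = rho * sqrt((n-2)/(1-rho^2)) = 1.4617 ~ t(10).
Step 5: Two-sided p-value from the t-distribution with 10 df = 0.174519.
Step 6: alpha = 0.1. fail to reject H0.

rho = 0.4196, p = 0.174519, fail to reject H0 at alpha = 0.1.


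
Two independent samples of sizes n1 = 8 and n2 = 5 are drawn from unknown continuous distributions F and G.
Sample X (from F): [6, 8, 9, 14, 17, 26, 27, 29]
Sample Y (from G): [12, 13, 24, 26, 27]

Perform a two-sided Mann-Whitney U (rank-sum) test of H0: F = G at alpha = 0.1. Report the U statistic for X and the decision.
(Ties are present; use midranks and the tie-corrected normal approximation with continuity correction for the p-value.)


Step 1: Combine and sort all 13 observations; assign midranks.
sorted (value, group): (6,X), (8,X), (9,X), (12,Y), (13,Y), (14,X), (17,X), (24,Y), (26,X), (26,Y), (27,X), (27,Y), (29,X)
ranks: 6->1, 8->2, 9->3, 12->4, 13->5, 14->6, 17->7, 24->8, 26->9.5, 26->9.5, 27->11.5, 27->11.5, 29->13
Step 2: Rank sum for X: R1 = 1 + 2 + 3 + 6 + 7 + 9.5 + 11.5 + 13 = 53.
Step 3: U_X = R1 - n1(n1+1)/2 = 53 - 8*9/2 = 53 - 36 = 17.
       U_Y = n1*n2 - U_X = 40 - 17 = 23.
Step 4: Ties are present, so use the tie-corrected normal approximation (with continuity correction) for the p-value.
Step 5: p-value = 0.713640; compare to alpha = 0.1. fail to reject H0.

U_X = 17, p = 0.713640, fail to reject H0 at alpha = 0.1.


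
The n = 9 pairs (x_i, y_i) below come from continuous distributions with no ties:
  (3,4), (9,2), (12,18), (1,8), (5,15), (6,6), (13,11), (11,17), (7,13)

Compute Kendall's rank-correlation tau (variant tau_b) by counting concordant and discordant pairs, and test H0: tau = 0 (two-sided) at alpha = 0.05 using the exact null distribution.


Step 1: Enumerate the 36 unordered pairs (i,j) with i<j and classify each by sign(x_j-x_i) * sign(y_j-y_i).
  (1,2):dx=+6,dy=-2->D; (1,3):dx=+9,dy=+14->C; (1,4):dx=-2,dy=+4->D; (1,5):dx=+2,dy=+11->C
  (1,6):dx=+3,dy=+2->C; (1,7):dx=+10,dy=+7->C; (1,8):dx=+8,dy=+13->C; (1,9):dx=+4,dy=+9->C
  (2,3):dx=+3,dy=+16->C; (2,4):dx=-8,dy=+6->D; (2,5):dx=-4,dy=+13->D; (2,6):dx=-3,dy=+4->D
  (2,7):dx=+4,dy=+9->C; (2,8):dx=+2,dy=+15->C; (2,9):dx=-2,dy=+11->D; (3,4):dx=-11,dy=-10->C
  (3,5):dx=-7,dy=-3->C; (3,6):dx=-6,dy=-12->C; (3,7):dx=+1,dy=-7->D; (3,8):dx=-1,dy=-1->C
  (3,9):dx=-5,dy=-5->C; (4,5):dx=+4,dy=+7->C; (4,6):dx=+5,dy=-2->D; (4,7):dx=+12,dy=+3->C
  (4,8):dx=+10,dy=+9->C; (4,9):dx=+6,dy=+5->C; (5,6):dx=+1,dy=-9->D; (5,7):dx=+8,dy=-4->D
  (5,8):dx=+6,dy=+2->C; (5,9):dx=+2,dy=-2->D; (6,7):dx=+7,dy=+5->C; (6,8):dx=+5,dy=+11->C
  (6,9):dx=+1,dy=+7->C; (7,8):dx=-2,dy=+6->D; (7,9):dx=-6,dy=+2->D; (8,9):dx=-4,dy=-4->C
Step 2: C = 23, D = 13, total pairs = 36.
Step 3: tau = (C - D)/(n(n-1)/2) = (23 - 13)/36 = 0.277778.
Step 4: Exact two-sided p-value (enumerate n! = 362880 permutations of y under H0): p = 0.358488.
Step 5: alpha = 0.05. fail to reject H0.

tau_b = 0.2778 (C=23, D=13), p = 0.358488, fail to reject H0.


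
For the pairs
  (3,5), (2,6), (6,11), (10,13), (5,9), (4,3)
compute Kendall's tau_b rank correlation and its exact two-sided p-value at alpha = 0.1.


Step 1: Enumerate the 15 unordered pairs (i,j) with i<j and classify each by sign(x_j-x_i) * sign(y_j-y_i).
  (1,2):dx=-1,dy=+1->D; (1,3):dx=+3,dy=+6->C; (1,4):dx=+7,dy=+8->C; (1,5):dx=+2,dy=+4->C
  (1,6):dx=+1,dy=-2->D; (2,3):dx=+4,dy=+5->C; (2,4):dx=+8,dy=+7->C; (2,5):dx=+3,dy=+3->C
  (2,6):dx=+2,dy=-3->D; (3,4):dx=+4,dy=+2->C; (3,5):dx=-1,dy=-2->C; (3,6):dx=-2,dy=-8->C
  (4,5):dx=-5,dy=-4->C; (4,6):dx=-6,dy=-10->C; (5,6):dx=-1,dy=-6->C
Step 2: C = 12, D = 3, total pairs = 15.
Step 3: tau = (C - D)/(n(n-1)/2) = (12 - 3)/15 = 0.600000.
Step 4: Exact two-sided p-value (enumerate n! = 720 permutations of y under H0): p = 0.136111.
Step 5: alpha = 0.1. fail to reject H0.

tau_b = 0.6000 (C=12, D=3), p = 0.136111, fail to reject H0.


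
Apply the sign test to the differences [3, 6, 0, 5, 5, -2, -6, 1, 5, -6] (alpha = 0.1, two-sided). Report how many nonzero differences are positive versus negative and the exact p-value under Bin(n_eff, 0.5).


Step 1: Discard zero differences. Original n = 10; n_eff = number of nonzero differences = 9.
Nonzero differences (with sign): +3, +6, +5, +5, -2, -6, +1, +5, -6
Step 2: Count signs: positive = 6, negative = 3.
Step 3: Under H0: P(positive) = 0.5, so the number of positives S ~ Bin(9, 0.5).
Step 4: Two-sided exact p-value = sum of Bin(9,0.5) probabilities at or below the observed probability = 0.507812.
Step 5: alpha = 0.1. fail to reject H0.

n_eff = 9, pos = 6, neg = 3, p = 0.507812, fail to reject H0.


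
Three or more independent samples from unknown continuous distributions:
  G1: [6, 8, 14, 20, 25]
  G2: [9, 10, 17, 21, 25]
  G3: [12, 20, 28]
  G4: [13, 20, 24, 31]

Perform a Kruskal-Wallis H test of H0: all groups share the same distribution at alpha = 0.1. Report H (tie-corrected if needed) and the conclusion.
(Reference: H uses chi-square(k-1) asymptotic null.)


Step 1: Combine all N = 17 observations and assign midranks.
sorted (value, group, rank): (6,G1,1), (8,G1,2), (9,G2,3), (10,G2,4), (12,G3,5), (13,G4,6), (14,G1,7), (17,G2,8), (20,G1,10), (20,G3,10), (20,G4,10), (21,G2,12), (24,G4,13), (25,G1,14.5), (25,G2,14.5), (28,G3,16), (31,G4,17)
Step 2: Sum ranks within each group.
R_1 = 34.5 (n_1 = 5)
R_2 = 41.5 (n_2 = 5)
R_3 = 31 (n_3 = 3)
R_4 = 46 (n_4 = 4)
Step 3: H = 12/(N(N+1)) * sum(R_i^2/n_i) - 3(N+1)
     = 12/(17*18) * (34.5^2/5 + 41.5^2/5 + 31^2/3 + 46^2/4) - 3*18
     = 0.039216 * 1431.83 - 54
     = 2.150327.
Step 4: Ties present; correction factor C = 1 - 30/(17^3 - 17) = 0.993873. Corrected H = 2.150327 / 0.993873 = 2.163584.
Step 5: Under H0, H ~ chi^2(3); p-value = 0.539157.
Step 6: alpha = 0.1. fail to reject H0.

H = 2.1636, df = 3, p = 0.539157, fail to reject H0.


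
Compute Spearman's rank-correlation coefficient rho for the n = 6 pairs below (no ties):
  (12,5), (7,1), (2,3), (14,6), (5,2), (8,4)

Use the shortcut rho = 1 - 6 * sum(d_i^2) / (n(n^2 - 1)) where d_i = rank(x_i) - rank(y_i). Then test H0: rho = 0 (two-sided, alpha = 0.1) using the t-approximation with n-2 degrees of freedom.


Step 1: Rank x and y separately (midranks; no ties here).
rank(x): 12->5, 7->3, 2->1, 14->6, 5->2, 8->4
rank(y): 5->5, 1->1, 3->3, 6->6, 2->2, 4->4
Step 2: d_i = R_x(i) - R_y(i); compute d_i^2.
  (5-5)^2=0, (3-1)^2=4, (1-3)^2=4, (6-6)^2=0, (2-2)^2=0, (4-4)^2=0
sum(d^2) = 8.
Step 3: rho = 1 - 6*8 / (6*(6^2 - 1)) = 1 - 48/210 = 0.771429.
Step 4: Under H0, t = rho * sqrt((n-2)/(1-rho^2)) = 2.4247 ~ t(4).
Step 5: Two-sided p-value from the t-distribution with 4 df = 0.072397.
Step 6: alpha = 0.1. reject H0.

rho = 0.7714, p = 0.072397, reject H0 at alpha = 0.1.


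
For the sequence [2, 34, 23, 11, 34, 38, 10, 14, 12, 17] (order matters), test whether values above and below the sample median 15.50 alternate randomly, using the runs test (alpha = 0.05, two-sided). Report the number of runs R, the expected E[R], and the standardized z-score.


Step 1: Compute median = 15.50; label A = above, B = below.
Labels in order: BAABAABBBA  (n_A = 5, n_B = 5)
Step 2: Count runs R = 6.
Step 3: Under H0 (random ordering), E[R] = 2*n_A*n_B/(n_A+n_B) + 1 = 2*5*5/10 + 1 = 6.0000.
        Var[R] = 2*n_A*n_B*(2*n_A*n_B - n_A - n_B) / ((n_A+n_B)^2 * (n_A+n_B-1)) = 2000/900 = 2.2222.
        SD[R] = 1.4907.
Step 4: R = E[R], so z = 0 with no continuity correction.
Step 5: Two-sided p-value via normal approximation = 2*(1 - Phi(|z|)) = 1.000000.
Step 6: alpha = 0.05. fail to reject H0.

R = 6, z = 0.0000, p = 1.000000, fail to reject H0.
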